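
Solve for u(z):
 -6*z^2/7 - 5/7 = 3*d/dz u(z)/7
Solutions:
 u(z) = C1 - 2*z^3/3 - 5*z/3


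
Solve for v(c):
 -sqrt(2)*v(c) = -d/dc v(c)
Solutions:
 v(c) = C1*exp(sqrt(2)*c)


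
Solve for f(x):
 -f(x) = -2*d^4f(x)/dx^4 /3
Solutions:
 f(x) = C1*exp(-2^(3/4)*3^(1/4)*x/2) + C2*exp(2^(3/4)*3^(1/4)*x/2) + C3*sin(2^(3/4)*3^(1/4)*x/2) + C4*cos(2^(3/4)*3^(1/4)*x/2)


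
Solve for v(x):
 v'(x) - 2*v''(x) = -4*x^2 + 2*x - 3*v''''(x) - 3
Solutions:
 v(x) = C1 + C4*exp(-x) - 4*x^3/3 - 7*x^2 - 31*x + (C2*sin(sqrt(3)*x/6) + C3*cos(sqrt(3)*x/6))*exp(x/2)


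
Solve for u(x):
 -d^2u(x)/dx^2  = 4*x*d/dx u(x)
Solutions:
 u(x) = C1 + C2*erf(sqrt(2)*x)


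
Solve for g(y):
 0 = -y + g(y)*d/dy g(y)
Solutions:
 g(y) = -sqrt(C1 + y^2)
 g(y) = sqrt(C1 + y^2)


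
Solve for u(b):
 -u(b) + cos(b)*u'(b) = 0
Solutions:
 u(b) = C1*sqrt(sin(b) + 1)/sqrt(sin(b) - 1)


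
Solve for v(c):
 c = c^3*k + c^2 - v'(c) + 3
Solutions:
 v(c) = C1 + c^4*k/4 + c^3/3 - c^2/2 + 3*c


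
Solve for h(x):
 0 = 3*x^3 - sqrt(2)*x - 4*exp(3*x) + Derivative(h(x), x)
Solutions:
 h(x) = C1 - 3*x^4/4 + sqrt(2)*x^2/2 + 4*exp(3*x)/3


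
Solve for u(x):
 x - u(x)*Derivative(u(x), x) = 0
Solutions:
 u(x) = -sqrt(C1 + x^2)
 u(x) = sqrt(C1 + x^2)


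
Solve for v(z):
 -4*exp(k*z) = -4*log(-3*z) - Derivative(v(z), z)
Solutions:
 v(z) = C1 - 4*z*log(-z) + 4*z*(1 - log(3)) + Piecewise((4*exp(k*z)/k, Ne(k, 0)), (4*z, True))


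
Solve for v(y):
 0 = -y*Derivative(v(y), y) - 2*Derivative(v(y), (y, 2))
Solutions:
 v(y) = C1 + C2*erf(y/2)


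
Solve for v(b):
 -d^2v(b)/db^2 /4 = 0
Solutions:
 v(b) = C1 + C2*b


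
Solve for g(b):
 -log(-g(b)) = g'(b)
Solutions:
 -li(-g(b)) = C1 - b


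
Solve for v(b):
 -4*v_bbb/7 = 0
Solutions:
 v(b) = C1 + C2*b + C3*b^2


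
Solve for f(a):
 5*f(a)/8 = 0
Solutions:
 f(a) = 0


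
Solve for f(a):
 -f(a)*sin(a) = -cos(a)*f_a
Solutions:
 f(a) = C1/cos(a)


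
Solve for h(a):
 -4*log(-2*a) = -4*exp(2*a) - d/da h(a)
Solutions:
 h(a) = C1 + 4*a*log(-a) + 4*a*(-1 + log(2)) - 2*exp(2*a)


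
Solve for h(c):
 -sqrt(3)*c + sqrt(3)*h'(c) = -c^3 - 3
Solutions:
 h(c) = C1 - sqrt(3)*c^4/12 + c^2/2 - sqrt(3)*c


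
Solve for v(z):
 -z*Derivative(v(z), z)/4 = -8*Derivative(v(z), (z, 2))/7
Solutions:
 v(z) = C1 + C2*erfi(sqrt(7)*z/8)


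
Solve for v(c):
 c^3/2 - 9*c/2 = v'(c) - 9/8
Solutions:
 v(c) = C1 + c^4/8 - 9*c^2/4 + 9*c/8


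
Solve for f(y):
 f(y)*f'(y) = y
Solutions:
 f(y) = -sqrt(C1 + y^2)
 f(y) = sqrt(C1 + y^2)


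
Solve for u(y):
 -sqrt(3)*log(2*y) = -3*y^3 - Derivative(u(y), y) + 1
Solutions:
 u(y) = C1 - 3*y^4/4 + sqrt(3)*y*log(y) - sqrt(3)*y + y + sqrt(3)*y*log(2)


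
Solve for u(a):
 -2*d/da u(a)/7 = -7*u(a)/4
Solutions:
 u(a) = C1*exp(49*a/8)


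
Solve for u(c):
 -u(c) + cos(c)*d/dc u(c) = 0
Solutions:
 u(c) = C1*sqrt(sin(c) + 1)/sqrt(sin(c) - 1)


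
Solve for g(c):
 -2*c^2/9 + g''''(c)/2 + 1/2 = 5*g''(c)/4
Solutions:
 g(c) = C1 + C2*c + C3*exp(-sqrt(10)*c/2) + C4*exp(sqrt(10)*c/2) - 2*c^4/135 + 29*c^2/225


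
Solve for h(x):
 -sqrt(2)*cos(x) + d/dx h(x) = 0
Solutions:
 h(x) = C1 + sqrt(2)*sin(x)


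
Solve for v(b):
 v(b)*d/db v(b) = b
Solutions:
 v(b) = -sqrt(C1 + b^2)
 v(b) = sqrt(C1 + b^2)


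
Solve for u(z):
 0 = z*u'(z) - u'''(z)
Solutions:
 u(z) = C1 + Integral(C2*airyai(z) + C3*airybi(z), z)


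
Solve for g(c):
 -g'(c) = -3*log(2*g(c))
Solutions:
 -Integral(1/(log(_y) + log(2)), (_y, g(c)))/3 = C1 - c


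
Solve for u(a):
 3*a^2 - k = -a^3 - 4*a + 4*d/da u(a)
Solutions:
 u(a) = C1 + a^4/16 + a^3/4 + a^2/2 - a*k/4


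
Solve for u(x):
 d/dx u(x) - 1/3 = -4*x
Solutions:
 u(x) = C1 - 2*x^2 + x/3


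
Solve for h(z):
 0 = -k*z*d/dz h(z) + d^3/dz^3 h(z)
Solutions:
 h(z) = C1 + Integral(C2*airyai(k^(1/3)*z) + C3*airybi(k^(1/3)*z), z)


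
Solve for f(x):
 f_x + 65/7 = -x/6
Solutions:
 f(x) = C1 - x^2/12 - 65*x/7


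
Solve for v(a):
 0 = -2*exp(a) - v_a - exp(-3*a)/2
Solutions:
 v(a) = C1 - 2*exp(a) + exp(-3*a)/6


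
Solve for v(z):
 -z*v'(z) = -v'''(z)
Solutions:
 v(z) = C1 + Integral(C2*airyai(z) + C3*airybi(z), z)


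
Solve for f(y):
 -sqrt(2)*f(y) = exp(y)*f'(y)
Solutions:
 f(y) = C1*exp(sqrt(2)*exp(-y))


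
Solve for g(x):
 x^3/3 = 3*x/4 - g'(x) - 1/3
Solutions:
 g(x) = C1 - x^4/12 + 3*x^2/8 - x/3


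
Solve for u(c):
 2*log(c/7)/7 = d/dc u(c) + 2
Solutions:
 u(c) = C1 + 2*c*log(c)/7 - 16*c/7 - 2*c*log(7)/7


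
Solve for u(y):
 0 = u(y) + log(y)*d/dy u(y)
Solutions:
 u(y) = C1*exp(-li(y))


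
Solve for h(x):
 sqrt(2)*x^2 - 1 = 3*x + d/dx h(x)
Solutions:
 h(x) = C1 + sqrt(2)*x^3/3 - 3*x^2/2 - x


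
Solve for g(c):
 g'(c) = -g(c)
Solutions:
 g(c) = C1*exp(-c)


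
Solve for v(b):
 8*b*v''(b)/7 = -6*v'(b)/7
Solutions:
 v(b) = C1 + C2*b^(1/4)


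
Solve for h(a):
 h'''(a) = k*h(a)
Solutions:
 h(a) = C1*exp(a*k^(1/3)) + C2*exp(a*k^(1/3)*(-1 + sqrt(3)*I)/2) + C3*exp(-a*k^(1/3)*(1 + sqrt(3)*I)/2)


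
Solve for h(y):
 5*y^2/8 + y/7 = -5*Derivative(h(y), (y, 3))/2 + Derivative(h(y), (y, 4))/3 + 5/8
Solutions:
 h(y) = C1 + C2*y + C3*y^2 + C4*exp(15*y/2) - y^5/240 - 13*y^4/2520 + 1471*y^3/37800


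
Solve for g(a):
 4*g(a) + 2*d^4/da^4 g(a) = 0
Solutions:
 g(a) = (C1*sin(2^(3/4)*a/2) + C2*cos(2^(3/4)*a/2))*exp(-2^(3/4)*a/2) + (C3*sin(2^(3/4)*a/2) + C4*cos(2^(3/4)*a/2))*exp(2^(3/4)*a/2)


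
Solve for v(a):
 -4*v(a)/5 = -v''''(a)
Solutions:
 v(a) = C1*exp(-sqrt(2)*5^(3/4)*a/5) + C2*exp(sqrt(2)*5^(3/4)*a/5) + C3*sin(sqrt(2)*5^(3/4)*a/5) + C4*cos(sqrt(2)*5^(3/4)*a/5)


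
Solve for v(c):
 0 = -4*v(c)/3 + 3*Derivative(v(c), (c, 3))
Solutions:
 v(c) = C3*exp(2^(2/3)*3^(1/3)*c/3) + (C1*sin(2^(2/3)*3^(5/6)*c/6) + C2*cos(2^(2/3)*3^(5/6)*c/6))*exp(-2^(2/3)*3^(1/3)*c/6)


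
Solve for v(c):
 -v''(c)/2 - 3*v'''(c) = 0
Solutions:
 v(c) = C1 + C2*c + C3*exp(-c/6)


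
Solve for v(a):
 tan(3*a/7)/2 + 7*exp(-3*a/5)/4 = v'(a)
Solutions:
 v(a) = C1 + 7*log(tan(3*a/7)^2 + 1)/12 - 35*exp(-3*a/5)/12


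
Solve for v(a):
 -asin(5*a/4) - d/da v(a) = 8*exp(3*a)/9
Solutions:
 v(a) = C1 - a*asin(5*a/4) - sqrt(16 - 25*a^2)/5 - 8*exp(3*a)/27


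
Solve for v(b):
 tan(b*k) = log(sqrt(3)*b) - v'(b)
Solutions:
 v(b) = C1 + b*log(b) - b + b*log(3)/2 - Piecewise((-log(cos(b*k))/k, Ne(k, 0)), (0, True))


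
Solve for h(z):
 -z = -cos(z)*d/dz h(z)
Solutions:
 h(z) = C1 + Integral(z/cos(z), z)


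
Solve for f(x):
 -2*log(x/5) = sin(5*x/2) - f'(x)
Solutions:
 f(x) = C1 + 2*x*log(x) - 2*x*log(5) - 2*x - 2*cos(5*x/2)/5


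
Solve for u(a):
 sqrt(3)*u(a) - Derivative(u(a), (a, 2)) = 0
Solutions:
 u(a) = C1*exp(-3^(1/4)*a) + C2*exp(3^(1/4)*a)


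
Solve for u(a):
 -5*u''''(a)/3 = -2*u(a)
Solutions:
 u(a) = C1*exp(-5^(3/4)*6^(1/4)*a/5) + C2*exp(5^(3/4)*6^(1/4)*a/5) + C3*sin(5^(3/4)*6^(1/4)*a/5) + C4*cos(5^(3/4)*6^(1/4)*a/5)


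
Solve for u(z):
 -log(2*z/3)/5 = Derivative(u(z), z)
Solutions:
 u(z) = C1 - z*log(z)/5 - z*log(2)/5 + z/5 + z*log(3)/5


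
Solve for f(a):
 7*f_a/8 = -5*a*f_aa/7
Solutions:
 f(a) = C1 + C2/a^(9/40)


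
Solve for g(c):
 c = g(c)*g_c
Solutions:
 g(c) = -sqrt(C1 + c^2)
 g(c) = sqrt(C1 + c^2)


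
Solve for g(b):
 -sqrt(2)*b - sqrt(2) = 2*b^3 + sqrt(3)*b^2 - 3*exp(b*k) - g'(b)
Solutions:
 g(b) = C1 + b^4/2 + sqrt(3)*b^3/3 + sqrt(2)*b^2/2 + sqrt(2)*b - 3*exp(b*k)/k


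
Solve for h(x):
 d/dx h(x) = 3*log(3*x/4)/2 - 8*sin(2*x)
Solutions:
 h(x) = C1 + 3*x*log(x)/2 - 3*x*log(2) - 3*x/2 + 3*x*log(3)/2 + 4*cos(2*x)


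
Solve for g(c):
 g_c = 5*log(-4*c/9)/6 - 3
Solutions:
 g(c) = C1 + 5*c*log(-c)/6 + c*(-23 - 10*log(3) + 10*log(2))/6


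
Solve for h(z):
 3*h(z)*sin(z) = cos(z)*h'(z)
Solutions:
 h(z) = C1/cos(z)^3


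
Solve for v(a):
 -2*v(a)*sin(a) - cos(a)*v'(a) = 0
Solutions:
 v(a) = C1*cos(a)^2


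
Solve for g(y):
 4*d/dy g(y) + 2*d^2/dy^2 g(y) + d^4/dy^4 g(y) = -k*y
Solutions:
 g(y) = C1 + C2*exp(-6^(1/3)*y*(-(9 + sqrt(87))^(1/3) + 6^(1/3)/(9 + sqrt(87))^(1/3))/6)*sin(2^(1/3)*3^(1/6)*y*(3*2^(1/3)/(9 + sqrt(87))^(1/3) + 3^(2/3)*(9 + sqrt(87))^(1/3))/6) + C3*exp(-6^(1/3)*y*(-(9 + sqrt(87))^(1/3) + 6^(1/3)/(9 + sqrt(87))^(1/3))/6)*cos(2^(1/3)*3^(1/6)*y*(3*2^(1/3)/(9 + sqrt(87))^(1/3) + 3^(2/3)*(9 + sqrt(87))^(1/3))/6) + C4*exp(6^(1/3)*y*(-(9 + sqrt(87))^(1/3) + 6^(1/3)/(9 + sqrt(87))^(1/3))/3) - k*y^2/8 + k*y/8


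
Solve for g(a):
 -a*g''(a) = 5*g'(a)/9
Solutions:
 g(a) = C1 + C2*a^(4/9)


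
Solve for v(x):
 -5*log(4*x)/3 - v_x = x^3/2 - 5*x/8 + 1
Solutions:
 v(x) = C1 - x^4/8 + 5*x^2/16 - 5*x*log(x)/3 - 10*x*log(2)/3 + 2*x/3


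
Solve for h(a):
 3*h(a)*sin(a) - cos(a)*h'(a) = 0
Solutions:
 h(a) = C1/cos(a)^3


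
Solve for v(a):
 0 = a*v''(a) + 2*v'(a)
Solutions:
 v(a) = C1 + C2/a


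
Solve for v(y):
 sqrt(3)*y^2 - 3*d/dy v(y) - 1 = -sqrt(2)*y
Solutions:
 v(y) = C1 + sqrt(3)*y^3/9 + sqrt(2)*y^2/6 - y/3


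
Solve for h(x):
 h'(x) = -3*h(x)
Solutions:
 h(x) = C1*exp(-3*x)


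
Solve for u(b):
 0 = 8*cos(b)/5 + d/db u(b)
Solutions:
 u(b) = C1 - 8*sin(b)/5


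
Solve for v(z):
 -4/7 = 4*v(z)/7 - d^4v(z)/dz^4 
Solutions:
 v(z) = C1*exp(-sqrt(2)*7^(3/4)*z/7) + C2*exp(sqrt(2)*7^(3/4)*z/7) + C3*sin(sqrt(2)*7^(3/4)*z/7) + C4*cos(sqrt(2)*7^(3/4)*z/7) - 1


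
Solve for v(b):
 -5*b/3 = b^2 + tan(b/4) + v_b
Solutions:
 v(b) = C1 - b^3/3 - 5*b^2/6 + 4*log(cos(b/4))


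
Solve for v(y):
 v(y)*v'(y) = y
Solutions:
 v(y) = -sqrt(C1 + y^2)
 v(y) = sqrt(C1 + y^2)


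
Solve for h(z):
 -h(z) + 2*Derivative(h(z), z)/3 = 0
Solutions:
 h(z) = C1*exp(3*z/2)


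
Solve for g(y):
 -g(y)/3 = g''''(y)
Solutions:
 g(y) = (C1*sin(sqrt(2)*3^(3/4)*y/6) + C2*cos(sqrt(2)*3^(3/4)*y/6))*exp(-sqrt(2)*3^(3/4)*y/6) + (C3*sin(sqrt(2)*3^(3/4)*y/6) + C4*cos(sqrt(2)*3^(3/4)*y/6))*exp(sqrt(2)*3^(3/4)*y/6)


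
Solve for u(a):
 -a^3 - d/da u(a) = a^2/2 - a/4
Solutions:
 u(a) = C1 - a^4/4 - a^3/6 + a^2/8


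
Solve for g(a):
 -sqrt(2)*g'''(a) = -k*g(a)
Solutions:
 g(a) = C1*exp(2^(5/6)*a*k^(1/3)/2) + C2*exp(2^(5/6)*a*k^(1/3)*(-1 + sqrt(3)*I)/4) + C3*exp(-2^(5/6)*a*k^(1/3)*(1 + sqrt(3)*I)/4)


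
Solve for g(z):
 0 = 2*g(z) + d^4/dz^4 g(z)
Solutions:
 g(z) = (C1*sin(2^(3/4)*z/2) + C2*cos(2^(3/4)*z/2))*exp(-2^(3/4)*z/2) + (C3*sin(2^(3/4)*z/2) + C4*cos(2^(3/4)*z/2))*exp(2^(3/4)*z/2)


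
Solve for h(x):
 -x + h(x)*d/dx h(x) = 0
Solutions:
 h(x) = -sqrt(C1 + x^2)
 h(x) = sqrt(C1 + x^2)


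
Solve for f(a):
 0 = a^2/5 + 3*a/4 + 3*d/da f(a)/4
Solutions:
 f(a) = C1 - 4*a^3/45 - a^2/2


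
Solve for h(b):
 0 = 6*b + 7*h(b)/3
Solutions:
 h(b) = -18*b/7


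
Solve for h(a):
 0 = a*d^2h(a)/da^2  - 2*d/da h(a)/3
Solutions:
 h(a) = C1 + C2*a^(5/3)


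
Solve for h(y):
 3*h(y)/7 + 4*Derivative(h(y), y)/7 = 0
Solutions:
 h(y) = C1*exp(-3*y/4)


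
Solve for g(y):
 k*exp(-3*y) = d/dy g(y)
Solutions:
 g(y) = C1 - k*exp(-3*y)/3


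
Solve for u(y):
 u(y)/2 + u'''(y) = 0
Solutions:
 u(y) = C3*exp(-2^(2/3)*y/2) + (C1*sin(2^(2/3)*sqrt(3)*y/4) + C2*cos(2^(2/3)*sqrt(3)*y/4))*exp(2^(2/3)*y/4)


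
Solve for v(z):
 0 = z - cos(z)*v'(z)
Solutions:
 v(z) = C1 + Integral(z/cos(z), z)


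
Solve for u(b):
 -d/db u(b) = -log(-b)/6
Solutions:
 u(b) = C1 + b*log(-b)/6 - b/6


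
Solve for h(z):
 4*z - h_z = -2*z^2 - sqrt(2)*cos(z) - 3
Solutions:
 h(z) = C1 + 2*z^3/3 + 2*z^2 + 3*z + sqrt(2)*sin(z)


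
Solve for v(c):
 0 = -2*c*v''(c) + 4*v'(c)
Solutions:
 v(c) = C1 + C2*c^3


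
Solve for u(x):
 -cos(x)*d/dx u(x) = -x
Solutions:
 u(x) = C1 + Integral(x/cos(x), x)


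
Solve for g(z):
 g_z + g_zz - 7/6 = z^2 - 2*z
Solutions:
 g(z) = C1 + C2*exp(-z) + z^3/3 - 2*z^2 + 31*z/6


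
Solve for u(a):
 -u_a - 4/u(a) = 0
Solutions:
 u(a) = -sqrt(C1 - 8*a)
 u(a) = sqrt(C1 - 8*a)


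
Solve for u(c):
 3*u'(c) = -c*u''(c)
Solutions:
 u(c) = C1 + C2/c^2


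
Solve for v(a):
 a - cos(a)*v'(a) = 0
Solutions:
 v(a) = C1 + Integral(a/cos(a), a)


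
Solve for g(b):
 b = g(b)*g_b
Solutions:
 g(b) = -sqrt(C1 + b^2)
 g(b) = sqrt(C1 + b^2)


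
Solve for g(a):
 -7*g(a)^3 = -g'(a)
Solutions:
 g(a) = -sqrt(2)*sqrt(-1/(C1 + 7*a))/2
 g(a) = sqrt(2)*sqrt(-1/(C1 + 7*a))/2


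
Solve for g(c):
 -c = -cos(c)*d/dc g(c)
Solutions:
 g(c) = C1 + Integral(c/cos(c), c)


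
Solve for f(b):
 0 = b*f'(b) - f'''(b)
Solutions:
 f(b) = C1 + Integral(C2*airyai(b) + C3*airybi(b), b)


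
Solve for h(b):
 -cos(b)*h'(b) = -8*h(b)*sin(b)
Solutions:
 h(b) = C1/cos(b)^8


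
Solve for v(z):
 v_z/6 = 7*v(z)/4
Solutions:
 v(z) = C1*exp(21*z/2)


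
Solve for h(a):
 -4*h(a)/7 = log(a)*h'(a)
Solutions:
 h(a) = C1*exp(-4*li(a)/7)


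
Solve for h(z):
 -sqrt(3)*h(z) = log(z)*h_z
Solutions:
 h(z) = C1*exp(-sqrt(3)*li(z))


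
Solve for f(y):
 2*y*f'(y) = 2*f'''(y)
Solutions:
 f(y) = C1 + Integral(C2*airyai(y) + C3*airybi(y), y)


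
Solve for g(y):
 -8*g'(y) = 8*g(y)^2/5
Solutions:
 g(y) = 5/(C1 + y)


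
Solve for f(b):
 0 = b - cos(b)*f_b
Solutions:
 f(b) = C1 + Integral(b/cos(b), b)


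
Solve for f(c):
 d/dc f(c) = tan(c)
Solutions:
 f(c) = C1 - log(cos(c))


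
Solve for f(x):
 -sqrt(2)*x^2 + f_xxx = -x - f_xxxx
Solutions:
 f(x) = C1 + C2*x + C3*x^2 + C4*exp(-x) + sqrt(2)*x^5/60 - x^4*(1 + 2*sqrt(2))/24 + x^3*(1 + 2*sqrt(2))/6


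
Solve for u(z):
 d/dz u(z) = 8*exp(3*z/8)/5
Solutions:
 u(z) = C1 + 64*exp(3*z/8)/15


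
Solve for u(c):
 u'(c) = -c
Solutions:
 u(c) = C1 - c^2/2


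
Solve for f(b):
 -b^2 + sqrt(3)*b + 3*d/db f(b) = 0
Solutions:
 f(b) = C1 + b^3/9 - sqrt(3)*b^2/6


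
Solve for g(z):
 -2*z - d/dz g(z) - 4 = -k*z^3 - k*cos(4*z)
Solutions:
 g(z) = C1 + k*z^4/4 + k*sin(4*z)/4 - z^2 - 4*z


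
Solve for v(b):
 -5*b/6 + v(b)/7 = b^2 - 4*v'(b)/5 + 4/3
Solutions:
 v(b) = C1*exp(-5*b/28) + 7*b^2 - 2177*b/30 + 31178/75


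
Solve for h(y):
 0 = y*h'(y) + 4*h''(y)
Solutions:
 h(y) = C1 + C2*erf(sqrt(2)*y/4)


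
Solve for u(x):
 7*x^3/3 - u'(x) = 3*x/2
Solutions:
 u(x) = C1 + 7*x^4/12 - 3*x^2/4


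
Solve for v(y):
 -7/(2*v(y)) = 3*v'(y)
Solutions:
 v(y) = -sqrt(C1 - 21*y)/3
 v(y) = sqrt(C1 - 21*y)/3


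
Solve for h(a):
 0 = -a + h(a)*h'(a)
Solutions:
 h(a) = -sqrt(C1 + a^2)
 h(a) = sqrt(C1 + a^2)


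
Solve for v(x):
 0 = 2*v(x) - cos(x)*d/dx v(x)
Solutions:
 v(x) = C1*(sin(x) + 1)/(sin(x) - 1)


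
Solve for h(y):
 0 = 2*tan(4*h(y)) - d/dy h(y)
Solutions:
 h(y) = -asin(C1*exp(8*y))/4 + pi/4
 h(y) = asin(C1*exp(8*y))/4


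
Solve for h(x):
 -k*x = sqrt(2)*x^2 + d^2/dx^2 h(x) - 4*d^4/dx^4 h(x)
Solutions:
 h(x) = C1 + C2*x + C3*exp(-x/2) + C4*exp(x/2) - k*x^3/6 - sqrt(2)*x^4/12 - 4*sqrt(2)*x^2


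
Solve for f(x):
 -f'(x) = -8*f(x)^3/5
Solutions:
 f(x) = -sqrt(10)*sqrt(-1/(C1 + 8*x))/2
 f(x) = sqrt(10)*sqrt(-1/(C1 + 8*x))/2


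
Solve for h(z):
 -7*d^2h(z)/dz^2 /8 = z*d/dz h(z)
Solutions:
 h(z) = C1 + C2*erf(2*sqrt(7)*z/7)


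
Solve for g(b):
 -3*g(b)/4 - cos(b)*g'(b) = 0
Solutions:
 g(b) = C1*(sin(b) - 1)^(3/8)/(sin(b) + 1)^(3/8)


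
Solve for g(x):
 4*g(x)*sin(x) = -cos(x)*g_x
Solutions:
 g(x) = C1*cos(x)^4


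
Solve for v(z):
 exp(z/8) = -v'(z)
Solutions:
 v(z) = C1 - 8*exp(z/8)


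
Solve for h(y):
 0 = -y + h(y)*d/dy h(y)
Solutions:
 h(y) = -sqrt(C1 + y^2)
 h(y) = sqrt(C1 + y^2)


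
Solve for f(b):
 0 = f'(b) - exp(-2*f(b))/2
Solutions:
 f(b) = log(-sqrt(C1 + b))
 f(b) = log(C1 + b)/2


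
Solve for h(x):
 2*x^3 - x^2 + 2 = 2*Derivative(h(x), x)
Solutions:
 h(x) = C1 + x^4/4 - x^3/6 + x


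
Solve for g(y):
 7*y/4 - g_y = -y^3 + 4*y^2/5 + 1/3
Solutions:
 g(y) = C1 + y^4/4 - 4*y^3/15 + 7*y^2/8 - y/3


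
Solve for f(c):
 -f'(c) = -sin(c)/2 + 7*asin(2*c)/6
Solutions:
 f(c) = C1 - 7*c*asin(2*c)/6 - 7*sqrt(1 - 4*c^2)/12 - cos(c)/2


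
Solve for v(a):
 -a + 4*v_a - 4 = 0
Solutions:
 v(a) = C1 + a^2/8 + a


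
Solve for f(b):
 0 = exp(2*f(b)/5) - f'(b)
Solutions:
 f(b) = 5*log(-sqrt(-1/(C1 + b))) - 5*log(2) + 5*log(10)/2
 f(b) = 5*log(-1/(C1 + b))/2 - 5*log(2) + 5*log(10)/2


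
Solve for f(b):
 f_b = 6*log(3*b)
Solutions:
 f(b) = C1 + 6*b*log(b) - 6*b + b*log(729)


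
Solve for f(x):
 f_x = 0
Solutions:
 f(x) = C1


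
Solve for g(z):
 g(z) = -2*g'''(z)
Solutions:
 g(z) = C3*exp(-2^(2/3)*z/2) + (C1*sin(2^(2/3)*sqrt(3)*z/4) + C2*cos(2^(2/3)*sqrt(3)*z/4))*exp(2^(2/3)*z/4)


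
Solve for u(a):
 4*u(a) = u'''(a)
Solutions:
 u(a) = C3*exp(2^(2/3)*a) + (C1*sin(2^(2/3)*sqrt(3)*a/2) + C2*cos(2^(2/3)*sqrt(3)*a/2))*exp(-2^(2/3)*a/2)


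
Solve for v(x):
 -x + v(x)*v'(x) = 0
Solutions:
 v(x) = -sqrt(C1 + x^2)
 v(x) = sqrt(C1 + x^2)


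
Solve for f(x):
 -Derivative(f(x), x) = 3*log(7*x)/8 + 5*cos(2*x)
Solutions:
 f(x) = C1 - 3*x*log(x)/8 - 3*x*log(7)/8 + 3*x/8 - 5*sin(2*x)/2


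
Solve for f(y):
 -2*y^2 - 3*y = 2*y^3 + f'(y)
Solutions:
 f(y) = C1 - y^4/2 - 2*y^3/3 - 3*y^2/2


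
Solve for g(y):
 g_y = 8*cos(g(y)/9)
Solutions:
 -8*y - 9*log(sin(g(y)/9) - 1)/2 + 9*log(sin(g(y)/9) + 1)/2 = C1


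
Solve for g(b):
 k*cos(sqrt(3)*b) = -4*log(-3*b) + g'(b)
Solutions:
 g(b) = C1 + 4*b*log(-b) - 4*b + 4*b*log(3) + sqrt(3)*k*sin(sqrt(3)*b)/3


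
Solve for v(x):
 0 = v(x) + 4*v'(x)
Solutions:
 v(x) = C1*exp(-x/4)


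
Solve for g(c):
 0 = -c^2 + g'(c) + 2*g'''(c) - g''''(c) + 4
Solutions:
 g(c) = C1 + C2*exp(c*(-2^(2/3)*(3*sqrt(177) + 43)^(1/3) - 8*2^(1/3)/(3*sqrt(177) + 43)^(1/3) + 8)/12)*sin(2^(1/3)*sqrt(3)*c*(-2^(1/3)*(3*sqrt(177) + 43)^(1/3) + 8/(3*sqrt(177) + 43)^(1/3))/12) + C3*exp(c*(-2^(2/3)*(3*sqrt(177) + 43)^(1/3) - 8*2^(1/3)/(3*sqrt(177) + 43)^(1/3) + 8)/12)*cos(2^(1/3)*sqrt(3)*c*(-2^(1/3)*(3*sqrt(177) + 43)^(1/3) + 8/(3*sqrt(177) + 43)^(1/3))/12) + C4*exp(c*(8*2^(1/3)/(3*sqrt(177) + 43)^(1/3) + 4 + 2^(2/3)*(3*sqrt(177) + 43)^(1/3))/6) + c^3/3 - 8*c


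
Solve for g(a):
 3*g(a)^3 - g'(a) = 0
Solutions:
 g(a) = -sqrt(2)*sqrt(-1/(C1 + 3*a))/2
 g(a) = sqrt(2)*sqrt(-1/(C1 + 3*a))/2


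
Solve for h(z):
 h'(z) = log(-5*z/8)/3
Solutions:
 h(z) = C1 + z*log(-z)/3 + z*(-log(2) - 1/3 + log(5)/3)


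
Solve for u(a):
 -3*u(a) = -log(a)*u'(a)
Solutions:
 u(a) = C1*exp(3*li(a))


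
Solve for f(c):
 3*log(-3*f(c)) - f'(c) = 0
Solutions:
 -Integral(1/(log(-_y) + log(3)), (_y, f(c)))/3 = C1 - c


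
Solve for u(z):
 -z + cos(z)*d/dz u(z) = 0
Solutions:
 u(z) = C1 + Integral(z/cos(z), z)


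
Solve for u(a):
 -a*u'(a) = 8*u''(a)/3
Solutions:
 u(a) = C1 + C2*erf(sqrt(3)*a/4)


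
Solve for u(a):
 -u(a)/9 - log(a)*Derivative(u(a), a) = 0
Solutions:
 u(a) = C1*exp(-li(a)/9)


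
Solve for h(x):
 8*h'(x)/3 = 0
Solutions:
 h(x) = C1


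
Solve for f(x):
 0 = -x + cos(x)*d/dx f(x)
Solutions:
 f(x) = C1 + Integral(x/cos(x), x)


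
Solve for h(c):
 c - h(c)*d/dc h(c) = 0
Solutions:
 h(c) = -sqrt(C1 + c^2)
 h(c) = sqrt(C1 + c^2)


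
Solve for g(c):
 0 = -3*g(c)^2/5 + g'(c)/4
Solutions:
 g(c) = -5/(C1 + 12*c)


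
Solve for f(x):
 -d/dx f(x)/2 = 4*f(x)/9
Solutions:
 f(x) = C1*exp(-8*x/9)


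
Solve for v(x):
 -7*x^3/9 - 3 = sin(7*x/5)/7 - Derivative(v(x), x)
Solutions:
 v(x) = C1 + 7*x^4/36 + 3*x - 5*cos(7*x/5)/49


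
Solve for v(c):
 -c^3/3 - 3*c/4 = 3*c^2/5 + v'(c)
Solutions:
 v(c) = C1 - c^4/12 - c^3/5 - 3*c^2/8


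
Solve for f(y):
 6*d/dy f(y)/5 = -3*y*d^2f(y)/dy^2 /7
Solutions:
 f(y) = C1 + C2/y^(9/5)


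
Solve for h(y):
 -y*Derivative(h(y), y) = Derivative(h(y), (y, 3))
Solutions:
 h(y) = C1 + Integral(C2*airyai(-y) + C3*airybi(-y), y)


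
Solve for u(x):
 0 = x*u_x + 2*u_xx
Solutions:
 u(x) = C1 + C2*erf(x/2)


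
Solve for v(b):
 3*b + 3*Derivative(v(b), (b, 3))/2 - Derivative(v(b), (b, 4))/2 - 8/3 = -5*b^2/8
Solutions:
 v(b) = C1 + C2*b + C3*b^2 + C4*exp(3*b) - b^5/144 - 41*b^4/432 + 55*b^3/324


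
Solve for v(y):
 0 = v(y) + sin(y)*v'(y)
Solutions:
 v(y) = C1*sqrt(cos(y) + 1)/sqrt(cos(y) - 1)


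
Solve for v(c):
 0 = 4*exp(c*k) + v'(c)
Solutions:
 v(c) = C1 - 4*exp(c*k)/k


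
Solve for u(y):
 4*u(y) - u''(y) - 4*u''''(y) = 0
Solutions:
 u(y) = C1*exp(-sqrt(2)*y*sqrt(-1 + sqrt(65))/4) + C2*exp(sqrt(2)*y*sqrt(-1 + sqrt(65))/4) + C3*sin(sqrt(2)*y*sqrt(1 + sqrt(65))/4) + C4*cos(sqrt(2)*y*sqrt(1 + sqrt(65))/4)


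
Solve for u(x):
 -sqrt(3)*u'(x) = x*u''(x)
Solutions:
 u(x) = C1 + C2*x^(1 - sqrt(3))


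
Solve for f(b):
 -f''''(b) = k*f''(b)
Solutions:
 f(b) = C1 + C2*b + C3*exp(-b*sqrt(-k)) + C4*exp(b*sqrt(-k))


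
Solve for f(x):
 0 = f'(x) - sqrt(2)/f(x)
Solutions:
 f(x) = -sqrt(C1 + 2*sqrt(2)*x)
 f(x) = sqrt(C1 + 2*sqrt(2)*x)


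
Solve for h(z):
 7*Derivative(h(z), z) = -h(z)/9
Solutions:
 h(z) = C1*exp(-z/63)


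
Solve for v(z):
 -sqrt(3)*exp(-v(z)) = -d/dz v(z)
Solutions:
 v(z) = log(C1 + sqrt(3)*z)


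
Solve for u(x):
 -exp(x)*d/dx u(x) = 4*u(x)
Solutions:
 u(x) = C1*exp(4*exp(-x))


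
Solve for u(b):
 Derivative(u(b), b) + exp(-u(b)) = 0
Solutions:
 u(b) = log(C1 - b)


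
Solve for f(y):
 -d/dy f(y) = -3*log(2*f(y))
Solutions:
 -Integral(1/(log(_y) + log(2)), (_y, f(y)))/3 = C1 - y


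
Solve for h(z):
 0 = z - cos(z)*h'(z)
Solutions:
 h(z) = C1 + Integral(z/cos(z), z)


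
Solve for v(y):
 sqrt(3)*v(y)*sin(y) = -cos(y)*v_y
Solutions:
 v(y) = C1*cos(y)^(sqrt(3))


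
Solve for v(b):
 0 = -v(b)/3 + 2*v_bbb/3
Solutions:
 v(b) = C3*exp(2^(2/3)*b/2) + (C1*sin(2^(2/3)*sqrt(3)*b/4) + C2*cos(2^(2/3)*sqrt(3)*b/4))*exp(-2^(2/3)*b/4)


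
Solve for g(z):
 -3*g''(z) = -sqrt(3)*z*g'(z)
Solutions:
 g(z) = C1 + C2*erfi(sqrt(2)*3^(3/4)*z/6)


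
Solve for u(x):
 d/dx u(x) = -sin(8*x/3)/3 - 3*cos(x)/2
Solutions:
 u(x) = C1 - 3*sin(x)/2 + cos(8*x/3)/8


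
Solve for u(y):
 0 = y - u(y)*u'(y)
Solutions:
 u(y) = -sqrt(C1 + y^2)
 u(y) = sqrt(C1 + y^2)


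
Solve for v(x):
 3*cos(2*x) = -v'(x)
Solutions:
 v(x) = C1 - 3*sin(2*x)/2


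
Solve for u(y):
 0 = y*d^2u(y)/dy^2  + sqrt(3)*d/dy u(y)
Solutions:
 u(y) = C1 + C2*y^(1 - sqrt(3))


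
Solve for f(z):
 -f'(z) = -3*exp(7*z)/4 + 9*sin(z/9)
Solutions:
 f(z) = C1 + 3*exp(7*z)/28 + 81*cos(z/9)


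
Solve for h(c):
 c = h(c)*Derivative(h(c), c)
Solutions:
 h(c) = -sqrt(C1 + c^2)
 h(c) = sqrt(C1 + c^2)


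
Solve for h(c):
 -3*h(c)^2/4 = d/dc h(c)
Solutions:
 h(c) = 4/(C1 + 3*c)


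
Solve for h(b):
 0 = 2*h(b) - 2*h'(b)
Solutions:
 h(b) = C1*exp(b)


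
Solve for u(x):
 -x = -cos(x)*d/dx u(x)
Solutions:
 u(x) = C1 + Integral(x/cos(x), x)


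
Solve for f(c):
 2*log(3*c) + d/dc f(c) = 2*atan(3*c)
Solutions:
 f(c) = C1 - 2*c*log(c) + 2*c*atan(3*c) - 2*c*log(3) + 2*c - log(9*c^2 + 1)/3


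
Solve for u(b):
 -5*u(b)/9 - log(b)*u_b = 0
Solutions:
 u(b) = C1*exp(-5*li(b)/9)


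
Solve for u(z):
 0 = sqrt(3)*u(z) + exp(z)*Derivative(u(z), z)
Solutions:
 u(z) = C1*exp(sqrt(3)*exp(-z))


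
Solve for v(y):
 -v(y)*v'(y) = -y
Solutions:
 v(y) = -sqrt(C1 + y^2)
 v(y) = sqrt(C1 + y^2)


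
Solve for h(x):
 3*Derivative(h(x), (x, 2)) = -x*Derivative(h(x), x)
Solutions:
 h(x) = C1 + C2*erf(sqrt(6)*x/6)


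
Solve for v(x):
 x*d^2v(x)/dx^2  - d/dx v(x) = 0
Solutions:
 v(x) = C1 + C2*x^2


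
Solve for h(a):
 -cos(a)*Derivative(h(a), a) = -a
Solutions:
 h(a) = C1 + Integral(a/cos(a), a)


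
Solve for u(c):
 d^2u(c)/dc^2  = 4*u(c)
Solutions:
 u(c) = C1*exp(-2*c) + C2*exp(2*c)


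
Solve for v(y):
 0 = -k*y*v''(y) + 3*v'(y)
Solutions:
 v(y) = C1 + y^(((re(k) + 3)*re(k) + im(k)^2)/(re(k)^2 + im(k)^2))*(C2*sin(3*log(y)*Abs(im(k))/(re(k)^2 + im(k)^2)) + C3*cos(3*log(y)*im(k)/(re(k)^2 + im(k)^2)))


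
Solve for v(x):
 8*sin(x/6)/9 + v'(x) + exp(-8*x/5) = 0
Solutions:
 v(x) = C1 + 16*cos(x/6)/3 + 5*exp(-8*x/5)/8


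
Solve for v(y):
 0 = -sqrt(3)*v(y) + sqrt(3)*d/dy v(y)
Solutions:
 v(y) = C1*exp(y)


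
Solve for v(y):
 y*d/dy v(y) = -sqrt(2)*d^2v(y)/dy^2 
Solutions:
 v(y) = C1 + C2*erf(2^(1/4)*y/2)


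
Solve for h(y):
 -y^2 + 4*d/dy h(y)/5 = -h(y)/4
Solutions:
 h(y) = C1*exp(-5*y/16) + 4*y^2 - 128*y/5 + 2048/25


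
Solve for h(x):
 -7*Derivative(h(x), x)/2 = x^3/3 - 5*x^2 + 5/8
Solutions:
 h(x) = C1 - x^4/42 + 10*x^3/21 - 5*x/28


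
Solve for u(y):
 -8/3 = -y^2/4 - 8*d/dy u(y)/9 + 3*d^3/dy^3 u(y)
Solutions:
 u(y) = C1 + C2*exp(-2*sqrt(6)*y/9) + C3*exp(2*sqrt(6)*y/9) - 3*y^3/32 + 141*y/128


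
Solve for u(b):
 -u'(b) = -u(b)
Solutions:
 u(b) = C1*exp(b)


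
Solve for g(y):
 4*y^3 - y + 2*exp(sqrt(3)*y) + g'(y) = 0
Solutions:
 g(y) = C1 - y^4 + y^2/2 - 2*sqrt(3)*exp(sqrt(3)*y)/3


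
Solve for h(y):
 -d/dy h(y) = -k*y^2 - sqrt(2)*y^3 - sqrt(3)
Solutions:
 h(y) = C1 + k*y^3/3 + sqrt(2)*y^4/4 + sqrt(3)*y


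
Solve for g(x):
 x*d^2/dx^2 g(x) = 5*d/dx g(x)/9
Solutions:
 g(x) = C1 + C2*x^(14/9)


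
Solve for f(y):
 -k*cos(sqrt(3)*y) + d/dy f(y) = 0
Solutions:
 f(y) = C1 + sqrt(3)*k*sin(sqrt(3)*y)/3


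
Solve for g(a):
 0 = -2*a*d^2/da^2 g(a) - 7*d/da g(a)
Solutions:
 g(a) = C1 + C2/a^(5/2)


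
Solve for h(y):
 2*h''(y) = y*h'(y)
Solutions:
 h(y) = C1 + C2*erfi(y/2)


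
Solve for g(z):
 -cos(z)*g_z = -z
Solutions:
 g(z) = C1 + Integral(z/cos(z), z)


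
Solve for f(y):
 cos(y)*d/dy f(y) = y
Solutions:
 f(y) = C1 + Integral(y/cos(y), y)


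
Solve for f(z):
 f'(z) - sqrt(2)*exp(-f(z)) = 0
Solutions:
 f(z) = log(C1 + sqrt(2)*z)


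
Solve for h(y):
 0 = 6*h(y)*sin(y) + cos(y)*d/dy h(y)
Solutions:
 h(y) = C1*cos(y)^6


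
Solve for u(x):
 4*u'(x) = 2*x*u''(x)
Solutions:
 u(x) = C1 + C2*x^3


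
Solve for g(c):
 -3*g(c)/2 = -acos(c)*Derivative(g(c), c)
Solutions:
 g(c) = C1*exp(3*Integral(1/acos(c), c)/2)


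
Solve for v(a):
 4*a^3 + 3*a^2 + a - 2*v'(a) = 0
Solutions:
 v(a) = C1 + a^4/2 + a^3/2 + a^2/4


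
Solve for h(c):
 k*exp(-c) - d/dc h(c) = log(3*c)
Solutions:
 h(c) = C1 - c*log(c) + c*(1 - log(3)) - k*exp(-c)


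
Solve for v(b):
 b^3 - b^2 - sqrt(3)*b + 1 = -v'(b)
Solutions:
 v(b) = C1 - b^4/4 + b^3/3 + sqrt(3)*b^2/2 - b


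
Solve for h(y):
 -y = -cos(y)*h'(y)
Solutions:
 h(y) = C1 + Integral(y/cos(y), y)


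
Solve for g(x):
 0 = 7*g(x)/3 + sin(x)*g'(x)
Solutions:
 g(x) = C1*(cos(x) + 1)^(7/6)/(cos(x) - 1)^(7/6)


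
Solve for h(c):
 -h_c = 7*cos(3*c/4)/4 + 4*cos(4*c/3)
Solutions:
 h(c) = C1 - 7*sin(3*c/4)/3 - 3*sin(4*c/3)


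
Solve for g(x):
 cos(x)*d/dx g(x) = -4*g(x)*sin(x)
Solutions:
 g(x) = C1*cos(x)^4


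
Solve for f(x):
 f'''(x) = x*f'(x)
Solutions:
 f(x) = C1 + Integral(C2*airyai(x) + C3*airybi(x), x)


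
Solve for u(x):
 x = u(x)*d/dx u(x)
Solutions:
 u(x) = -sqrt(C1 + x^2)
 u(x) = sqrt(C1 + x^2)


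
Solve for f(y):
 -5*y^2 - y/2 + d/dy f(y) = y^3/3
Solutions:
 f(y) = C1 + y^4/12 + 5*y^3/3 + y^2/4


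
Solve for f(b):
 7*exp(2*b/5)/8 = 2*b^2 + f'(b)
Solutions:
 f(b) = C1 - 2*b^3/3 + 35*exp(2*b/5)/16


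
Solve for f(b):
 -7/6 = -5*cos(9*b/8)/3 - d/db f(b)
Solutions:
 f(b) = C1 + 7*b/6 - 40*sin(9*b/8)/27


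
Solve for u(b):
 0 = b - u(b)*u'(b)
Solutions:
 u(b) = -sqrt(C1 + b^2)
 u(b) = sqrt(C1 + b^2)


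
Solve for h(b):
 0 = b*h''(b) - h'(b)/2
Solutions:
 h(b) = C1 + C2*b^(3/2)


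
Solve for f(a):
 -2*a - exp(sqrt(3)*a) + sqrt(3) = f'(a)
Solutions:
 f(a) = C1 - a^2 + sqrt(3)*a - sqrt(3)*exp(sqrt(3)*a)/3


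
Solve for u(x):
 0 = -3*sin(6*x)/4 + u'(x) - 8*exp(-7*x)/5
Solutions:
 u(x) = C1 - cos(6*x)/8 - 8*exp(-7*x)/35


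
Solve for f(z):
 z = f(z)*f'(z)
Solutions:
 f(z) = -sqrt(C1 + z^2)
 f(z) = sqrt(C1 + z^2)


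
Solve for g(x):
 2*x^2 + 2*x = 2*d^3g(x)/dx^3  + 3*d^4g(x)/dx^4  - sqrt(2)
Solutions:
 g(x) = C1 + C2*x + C3*x^2 + C4*exp(-2*x/3) + x^5/60 - x^4/12 + x^3*(sqrt(2) + 6)/12


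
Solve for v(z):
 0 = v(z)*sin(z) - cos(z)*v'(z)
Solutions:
 v(z) = C1/cos(z)


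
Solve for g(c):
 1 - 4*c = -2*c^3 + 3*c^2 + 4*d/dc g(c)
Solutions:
 g(c) = C1 + c^4/8 - c^3/4 - c^2/2 + c/4


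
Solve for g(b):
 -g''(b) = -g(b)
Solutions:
 g(b) = C1*exp(-b) + C2*exp(b)


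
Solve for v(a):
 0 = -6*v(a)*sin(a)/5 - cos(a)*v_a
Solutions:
 v(a) = C1*cos(a)^(6/5)


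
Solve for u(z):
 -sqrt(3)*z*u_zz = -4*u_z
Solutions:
 u(z) = C1 + C2*z^(1 + 4*sqrt(3)/3)


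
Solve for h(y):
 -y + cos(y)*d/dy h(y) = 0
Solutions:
 h(y) = C1 + Integral(y/cos(y), y)


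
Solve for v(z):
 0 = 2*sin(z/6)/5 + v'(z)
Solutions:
 v(z) = C1 + 12*cos(z/6)/5


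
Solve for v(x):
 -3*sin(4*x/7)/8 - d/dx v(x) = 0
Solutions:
 v(x) = C1 + 21*cos(4*x/7)/32


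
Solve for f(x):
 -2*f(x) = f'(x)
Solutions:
 f(x) = C1*exp(-2*x)


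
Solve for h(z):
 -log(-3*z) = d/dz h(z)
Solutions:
 h(z) = C1 - z*log(-z) + z*(1 - log(3))


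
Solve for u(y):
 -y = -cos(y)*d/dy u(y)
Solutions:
 u(y) = C1 + Integral(y/cos(y), y)


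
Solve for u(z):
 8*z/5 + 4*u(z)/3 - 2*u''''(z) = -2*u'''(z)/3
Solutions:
 u(z) = C1*exp(z*(-12 - 14/(197/27 + sqrt(57))^(1/3) + 9*(197/27 + sqrt(57))^(1/3))/54)*sin(sqrt(3)*z*(14/(197/27 + sqrt(57))^(1/3) + 9*(197/27 + sqrt(57))^(1/3))/54) + C2*exp(z*(-12 - 14/(197/27 + sqrt(57))^(1/3) + 9*(197/27 + sqrt(57))^(1/3))/54)*cos(sqrt(3)*z*(14/(197/27 + sqrt(57))^(1/3) + 9*(197/27 + sqrt(57))^(1/3))/54) + C3*exp(z) + C4*exp(z*(-9*(197/27 + sqrt(57))^(1/3) - 6 + 14/(197/27 + sqrt(57))^(1/3))/27) - 6*z/5


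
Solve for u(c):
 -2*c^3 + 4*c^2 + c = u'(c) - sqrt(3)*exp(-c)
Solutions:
 u(c) = C1 - c^4/2 + 4*c^3/3 + c^2/2 - sqrt(3)*exp(-c)


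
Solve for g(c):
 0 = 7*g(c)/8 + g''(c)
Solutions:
 g(c) = C1*sin(sqrt(14)*c/4) + C2*cos(sqrt(14)*c/4)


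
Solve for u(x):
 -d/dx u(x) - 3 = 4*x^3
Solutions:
 u(x) = C1 - x^4 - 3*x


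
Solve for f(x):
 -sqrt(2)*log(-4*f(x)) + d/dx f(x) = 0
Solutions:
 -sqrt(2)*Integral(1/(log(-_y) + 2*log(2)), (_y, f(x)))/2 = C1 - x


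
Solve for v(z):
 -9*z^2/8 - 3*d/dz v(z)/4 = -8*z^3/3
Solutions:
 v(z) = C1 + 8*z^4/9 - z^3/2


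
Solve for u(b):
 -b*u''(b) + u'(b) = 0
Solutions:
 u(b) = C1 + C2*b^2


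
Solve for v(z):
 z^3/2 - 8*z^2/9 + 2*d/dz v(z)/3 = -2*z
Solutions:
 v(z) = C1 - 3*z^4/16 + 4*z^3/9 - 3*z^2/2


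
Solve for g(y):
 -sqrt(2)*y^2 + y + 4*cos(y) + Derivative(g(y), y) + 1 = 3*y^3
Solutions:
 g(y) = C1 + 3*y^4/4 + sqrt(2)*y^3/3 - y^2/2 - y - 4*sin(y)


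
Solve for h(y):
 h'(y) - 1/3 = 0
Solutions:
 h(y) = C1 + y/3


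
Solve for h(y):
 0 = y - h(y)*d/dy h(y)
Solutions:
 h(y) = -sqrt(C1 + y^2)
 h(y) = sqrt(C1 + y^2)


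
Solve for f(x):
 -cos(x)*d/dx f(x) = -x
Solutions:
 f(x) = C1 + Integral(x/cos(x), x)


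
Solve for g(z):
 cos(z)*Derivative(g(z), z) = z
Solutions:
 g(z) = C1 + Integral(z/cos(z), z)


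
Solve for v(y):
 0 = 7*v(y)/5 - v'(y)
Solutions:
 v(y) = C1*exp(7*y/5)


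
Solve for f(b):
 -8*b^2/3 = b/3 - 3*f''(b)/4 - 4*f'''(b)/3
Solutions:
 f(b) = C1 + C2*b + C3*exp(-9*b/16) + 8*b^4/27 - 494*b^3/243 + 7904*b^2/729


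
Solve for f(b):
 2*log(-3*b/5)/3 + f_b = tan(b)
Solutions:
 f(b) = C1 - 2*b*log(-b)/3 - 2*b*log(3)/3 + 2*b/3 + 2*b*log(5)/3 - log(cos(b))


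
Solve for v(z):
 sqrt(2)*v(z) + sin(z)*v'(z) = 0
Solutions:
 v(z) = C1*(cos(z) + 1)^(sqrt(2)/2)/(cos(z) - 1)^(sqrt(2)/2)


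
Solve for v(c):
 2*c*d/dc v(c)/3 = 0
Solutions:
 v(c) = C1


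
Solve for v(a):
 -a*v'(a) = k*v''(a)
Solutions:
 v(a) = C1 + C2*sqrt(k)*erf(sqrt(2)*a*sqrt(1/k)/2)


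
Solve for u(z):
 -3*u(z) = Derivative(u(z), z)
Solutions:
 u(z) = C1*exp(-3*z)


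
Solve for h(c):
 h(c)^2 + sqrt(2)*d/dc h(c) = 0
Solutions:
 h(c) = 2/(C1 + sqrt(2)*c)


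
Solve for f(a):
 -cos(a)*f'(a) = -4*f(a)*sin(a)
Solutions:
 f(a) = C1/cos(a)^4


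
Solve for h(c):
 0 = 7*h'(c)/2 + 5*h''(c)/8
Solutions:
 h(c) = C1 + C2*exp(-28*c/5)


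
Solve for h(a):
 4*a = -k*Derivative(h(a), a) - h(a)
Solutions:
 h(a) = C1*exp(-a/k) - 4*a + 4*k


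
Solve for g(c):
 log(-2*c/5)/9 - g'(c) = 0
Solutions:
 g(c) = C1 + c*log(-c)/9 + c*(-log(5) - 1 + log(2))/9


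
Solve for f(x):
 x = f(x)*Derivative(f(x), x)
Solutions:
 f(x) = -sqrt(C1 + x^2)
 f(x) = sqrt(C1 + x^2)


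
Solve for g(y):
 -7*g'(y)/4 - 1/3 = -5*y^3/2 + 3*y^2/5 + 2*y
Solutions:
 g(y) = C1 + 5*y^4/14 - 4*y^3/35 - 4*y^2/7 - 4*y/21


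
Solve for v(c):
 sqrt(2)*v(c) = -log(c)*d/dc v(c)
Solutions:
 v(c) = C1*exp(-sqrt(2)*li(c))


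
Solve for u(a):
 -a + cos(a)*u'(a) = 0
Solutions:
 u(a) = C1 + Integral(a/cos(a), a)


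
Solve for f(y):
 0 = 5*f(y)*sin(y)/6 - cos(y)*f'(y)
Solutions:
 f(y) = C1/cos(y)^(5/6)


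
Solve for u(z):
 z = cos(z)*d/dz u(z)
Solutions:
 u(z) = C1 + Integral(z/cos(z), z)


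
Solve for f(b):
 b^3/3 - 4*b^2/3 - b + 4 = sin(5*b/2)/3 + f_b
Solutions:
 f(b) = C1 + b^4/12 - 4*b^3/9 - b^2/2 + 4*b + 2*cos(5*b/2)/15


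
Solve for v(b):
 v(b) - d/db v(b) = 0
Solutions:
 v(b) = C1*exp(b)


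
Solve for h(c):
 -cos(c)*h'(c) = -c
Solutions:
 h(c) = C1 + Integral(c/cos(c), c)


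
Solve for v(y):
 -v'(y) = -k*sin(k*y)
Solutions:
 v(y) = C1 - cos(k*y)


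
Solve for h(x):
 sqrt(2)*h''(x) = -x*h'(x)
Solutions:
 h(x) = C1 + C2*erf(2^(1/4)*x/2)


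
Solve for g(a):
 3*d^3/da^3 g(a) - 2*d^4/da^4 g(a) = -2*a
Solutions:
 g(a) = C1 + C2*a + C3*a^2 + C4*exp(3*a/2) - a^4/36 - 2*a^3/27


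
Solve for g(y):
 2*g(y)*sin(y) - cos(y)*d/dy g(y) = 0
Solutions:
 g(y) = C1/cos(y)^2


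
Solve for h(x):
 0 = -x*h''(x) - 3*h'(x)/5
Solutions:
 h(x) = C1 + C2*x^(2/5)


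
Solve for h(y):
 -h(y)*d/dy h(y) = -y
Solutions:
 h(y) = -sqrt(C1 + y^2)
 h(y) = sqrt(C1 + y^2)


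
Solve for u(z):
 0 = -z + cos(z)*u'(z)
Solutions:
 u(z) = C1 + Integral(z/cos(z), z)


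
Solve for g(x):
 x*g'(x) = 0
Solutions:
 g(x) = C1


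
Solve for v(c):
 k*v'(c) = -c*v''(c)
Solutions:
 v(c) = C1 + c^(1 - re(k))*(C2*sin(log(c)*Abs(im(k))) + C3*cos(log(c)*im(k)))


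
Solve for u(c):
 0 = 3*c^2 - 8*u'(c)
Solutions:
 u(c) = C1 + c^3/8


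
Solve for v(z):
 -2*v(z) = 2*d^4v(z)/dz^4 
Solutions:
 v(z) = (C1*sin(sqrt(2)*z/2) + C2*cos(sqrt(2)*z/2))*exp(-sqrt(2)*z/2) + (C3*sin(sqrt(2)*z/2) + C4*cos(sqrt(2)*z/2))*exp(sqrt(2)*z/2)


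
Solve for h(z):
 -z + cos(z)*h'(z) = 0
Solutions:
 h(z) = C1 + Integral(z/cos(z), z)


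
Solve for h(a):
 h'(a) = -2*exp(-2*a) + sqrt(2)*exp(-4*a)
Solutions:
 h(a) = C1 + exp(-2*a) - sqrt(2)*exp(-4*a)/4


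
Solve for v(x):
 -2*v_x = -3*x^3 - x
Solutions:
 v(x) = C1 + 3*x^4/8 + x^2/4


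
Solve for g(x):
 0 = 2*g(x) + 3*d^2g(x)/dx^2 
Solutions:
 g(x) = C1*sin(sqrt(6)*x/3) + C2*cos(sqrt(6)*x/3)


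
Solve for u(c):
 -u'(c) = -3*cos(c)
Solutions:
 u(c) = C1 + 3*sin(c)


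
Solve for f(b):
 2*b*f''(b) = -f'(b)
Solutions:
 f(b) = C1 + C2*sqrt(b)


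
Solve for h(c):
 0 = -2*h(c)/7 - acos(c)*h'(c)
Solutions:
 h(c) = C1*exp(-2*Integral(1/acos(c), c)/7)


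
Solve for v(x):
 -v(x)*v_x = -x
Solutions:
 v(x) = -sqrt(C1 + x^2)
 v(x) = sqrt(C1 + x^2)


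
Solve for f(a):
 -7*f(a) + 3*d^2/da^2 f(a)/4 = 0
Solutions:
 f(a) = C1*exp(-2*sqrt(21)*a/3) + C2*exp(2*sqrt(21)*a/3)


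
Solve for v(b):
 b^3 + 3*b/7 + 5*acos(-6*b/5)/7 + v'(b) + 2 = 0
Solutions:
 v(b) = C1 - b^4/4 - 3*b^2/14 - 5*b*acos(-6*b/5)/7 - 2*b - 5*sqrt(25 - 36*b^2)/42


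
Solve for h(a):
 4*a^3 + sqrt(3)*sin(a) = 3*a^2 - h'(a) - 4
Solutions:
 h(a) = C1 - a^4 + a^3 - 4*a + sqrt(3)*cos(a)


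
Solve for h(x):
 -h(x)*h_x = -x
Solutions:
 h(x) = -sqrt(C1 + x^2)
 h(x) = sqrt(C1 + x^2)


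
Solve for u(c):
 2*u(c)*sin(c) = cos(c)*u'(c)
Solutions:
 u(c) = C1/cos(c)^2


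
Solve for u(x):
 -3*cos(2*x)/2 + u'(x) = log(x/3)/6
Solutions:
 u(x) = C1 + x*log(x)/6 - x*log(3)/6 - x/6 + 3*sin(2*x)/4


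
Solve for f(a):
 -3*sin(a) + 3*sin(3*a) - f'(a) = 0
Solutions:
 f(a) = C1 + 3*cos(a) - cos(3*a)


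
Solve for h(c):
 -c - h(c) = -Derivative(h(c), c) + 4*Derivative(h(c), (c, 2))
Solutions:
 h(c) = -c + (C1*sin(sqrt(15)*c/8) + C2*cos(sqrt(15)*c/8))*exp(c/8) - 1


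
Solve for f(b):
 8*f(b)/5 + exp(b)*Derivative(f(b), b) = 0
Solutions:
 f(b) = C1*exp(8*exp(-b)/5)


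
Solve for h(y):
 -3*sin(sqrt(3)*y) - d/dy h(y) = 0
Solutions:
 h(y) = C1 + sqrt(3)*cos(sqrt(3)*y)


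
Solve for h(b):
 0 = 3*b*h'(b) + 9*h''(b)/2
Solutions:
 h(b) = C1 + C2*erf(sqrt(3)*b/3)


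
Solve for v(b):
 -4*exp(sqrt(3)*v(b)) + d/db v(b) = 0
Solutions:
 v(b) = sqrt(3)*(2*log(-1/(C1 + 4*b)) - log(3))/6


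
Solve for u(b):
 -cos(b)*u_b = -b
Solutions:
 u(b) = C1 + Integral(b/cos(b), b)


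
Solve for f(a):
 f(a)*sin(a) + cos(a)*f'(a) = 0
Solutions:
 f(a) = C1*cos(a)


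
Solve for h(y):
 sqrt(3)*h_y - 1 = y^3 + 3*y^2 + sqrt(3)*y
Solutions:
 h(y) = C1 + sqrt(3)*y^4/12 + sqrt(3)*y^3/3 + y^2/2 + sqrt(3)*y/3


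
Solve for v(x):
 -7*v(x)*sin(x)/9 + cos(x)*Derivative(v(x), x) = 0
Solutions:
 v(x) = C1/cos(x)^(7/9)


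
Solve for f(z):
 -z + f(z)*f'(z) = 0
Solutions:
 f(z) = -sqrt(C1 + z^2)
 f(z) = sqrt(C1 + z^2)


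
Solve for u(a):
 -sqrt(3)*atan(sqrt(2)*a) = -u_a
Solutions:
 u(a) = C1 + sqrt(3)*(a*atan(sqrt(2)*a) - sqrt(2)*log(2*a^2 + 1)/4)


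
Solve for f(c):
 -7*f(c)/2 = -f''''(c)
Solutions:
 f(c) = C1*exp(-2^(3/4)*7^(1/4)*c/2) + C2*exp(2^(3/4)*7^(1/4)*c/2) + C3*sin(2^(3/4)*7^(1/4)*c/2) + C4*cos(2^(3/4)*7^(1/4)*c/2)


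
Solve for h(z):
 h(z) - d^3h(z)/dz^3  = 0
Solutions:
 h(z) = C3*exp(z) + (C1*sin(sqrt(3)*z/2) + C2*cos(sqrt(3)*z/2))*exp(-z/2)


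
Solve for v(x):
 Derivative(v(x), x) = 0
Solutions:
 v(x) = C1


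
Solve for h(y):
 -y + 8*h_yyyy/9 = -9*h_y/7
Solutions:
 h(y) = C1 + C4*exp(-3*3^(1/3)*7^(2/3)*y/14) + 7*y^2/18 + (C2*sin(3*3^(5/6)*7^(2/3)*y/28) + C3*cos(3*3^(5/6)*7^(2/3)*y/28))*exp(3*3^(1/3)*7^(2/3)*y/28)


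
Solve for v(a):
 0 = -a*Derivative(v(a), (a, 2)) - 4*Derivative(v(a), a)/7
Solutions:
 v(a) = C1 + C2*a^(3/7)


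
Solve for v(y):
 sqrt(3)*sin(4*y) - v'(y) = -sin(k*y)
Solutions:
 v(y) = C1 - sqrt(3)*cos(4*y)/4 - cos(k*y)/k


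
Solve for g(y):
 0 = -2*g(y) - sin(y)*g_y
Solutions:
 g(y) = C1*(cos(y) + 1)/(cos(y) - 1)


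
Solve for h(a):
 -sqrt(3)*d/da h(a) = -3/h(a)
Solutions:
 h(a) = -sqrt(C1 + 2*sqrt(3)*a)
 h(a) = sqrt(C1 + 2*sqrt(3)*a)


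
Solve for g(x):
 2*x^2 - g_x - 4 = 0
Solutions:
 g(x) = C1 + 2*x^3/3 - 4*x


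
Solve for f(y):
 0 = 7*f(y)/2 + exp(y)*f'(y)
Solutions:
 f(y) = C1*exp(7*exp(-y)/2)


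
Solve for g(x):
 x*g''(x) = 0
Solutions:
 g(x) = C1 + C2*x


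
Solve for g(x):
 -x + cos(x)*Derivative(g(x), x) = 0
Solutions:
 g(x) = C1 + Integral(x/cos(x), x)


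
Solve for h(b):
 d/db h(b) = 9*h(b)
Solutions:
 h(b) = C1*exp(9*b)


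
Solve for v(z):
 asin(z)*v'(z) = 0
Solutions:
 v(z) = C1
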